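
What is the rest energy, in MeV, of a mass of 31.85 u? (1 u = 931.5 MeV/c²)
E = mc² = 29670 MeV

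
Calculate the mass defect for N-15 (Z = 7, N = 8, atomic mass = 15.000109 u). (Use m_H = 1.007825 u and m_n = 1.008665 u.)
Δm = Z·m_H + N·m_n − M = 0.124 u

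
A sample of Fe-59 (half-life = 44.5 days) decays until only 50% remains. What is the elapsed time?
t = t½ × log₂(N₀/N) = 44.5 days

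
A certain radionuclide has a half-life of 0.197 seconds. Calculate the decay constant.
λ = ln(2)/t½ = 3.519 second⁻¹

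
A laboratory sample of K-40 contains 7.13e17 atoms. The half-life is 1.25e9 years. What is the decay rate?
A = λN = 3.954e8 decays/year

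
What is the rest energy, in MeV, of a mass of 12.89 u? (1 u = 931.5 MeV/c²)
E = mc² = 12010 MeV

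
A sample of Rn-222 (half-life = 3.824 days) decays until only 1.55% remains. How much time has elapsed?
t = t½ × log₂(N₀/N) = 22.99 days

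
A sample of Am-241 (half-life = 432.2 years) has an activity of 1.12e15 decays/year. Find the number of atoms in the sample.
N = A/λ = 6.984e17 atoms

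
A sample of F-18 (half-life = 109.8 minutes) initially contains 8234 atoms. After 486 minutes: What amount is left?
N = N₀(1/2)^(t/t½) = 383 atoms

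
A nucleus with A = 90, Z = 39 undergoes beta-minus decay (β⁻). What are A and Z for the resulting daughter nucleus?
Daughter: A = 90, Z = 40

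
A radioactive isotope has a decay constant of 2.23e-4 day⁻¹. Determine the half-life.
t½ = ln(2)/λ = 3108 days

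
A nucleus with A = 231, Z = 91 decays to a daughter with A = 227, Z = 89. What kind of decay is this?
ΔA = -4, ΔZ = -2 ⇒ alpha decay (α)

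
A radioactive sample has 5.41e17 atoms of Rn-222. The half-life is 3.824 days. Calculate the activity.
A = λN = 9.806e16 decays/day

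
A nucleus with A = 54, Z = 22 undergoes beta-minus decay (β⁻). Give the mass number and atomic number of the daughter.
Daughter: A = 54, Z = 23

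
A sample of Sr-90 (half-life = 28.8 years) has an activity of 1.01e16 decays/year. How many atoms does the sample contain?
N = A/λ = 4.197e17 atoms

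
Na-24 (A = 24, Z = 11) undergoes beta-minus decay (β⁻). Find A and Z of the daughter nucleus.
Daughter: A = 24, Z = 12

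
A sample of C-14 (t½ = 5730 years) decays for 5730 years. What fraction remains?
N/N₀ = (1/2)^(t/t½) = 0.5 = 50%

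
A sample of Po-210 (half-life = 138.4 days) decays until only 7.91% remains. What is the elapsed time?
t = t½ × log₂(N₀/N) = 506.6 days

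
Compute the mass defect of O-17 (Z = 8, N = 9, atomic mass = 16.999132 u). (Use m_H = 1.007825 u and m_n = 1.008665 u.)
Δm = Z·m_H + N·m_n − M = 0.1415 u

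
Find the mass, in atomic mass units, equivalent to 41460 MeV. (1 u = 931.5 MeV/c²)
m = E/c² = 44.51 u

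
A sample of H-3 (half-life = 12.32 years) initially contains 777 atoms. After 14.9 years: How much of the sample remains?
N = N₀(1/2)^(t/t½) = 336 atoms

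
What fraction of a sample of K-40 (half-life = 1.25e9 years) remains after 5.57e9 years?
N/N₀ = (1/2)^(t/t½) = 0.04556 = 4.56%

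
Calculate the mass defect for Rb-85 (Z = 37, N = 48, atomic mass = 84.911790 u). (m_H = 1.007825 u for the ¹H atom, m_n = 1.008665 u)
Δm = Z·m_H + N·m_n − M = 0.7937 u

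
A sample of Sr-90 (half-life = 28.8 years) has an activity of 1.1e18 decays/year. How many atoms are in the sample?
N = A/λ = 4.57e19 atoms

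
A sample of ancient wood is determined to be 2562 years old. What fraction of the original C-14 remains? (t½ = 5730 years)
N/N₀ = (1/2)^(t/t½) = 0.7335 = 73.4%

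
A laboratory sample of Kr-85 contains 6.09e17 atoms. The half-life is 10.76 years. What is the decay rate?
A = λN = 3.923e16 decays/year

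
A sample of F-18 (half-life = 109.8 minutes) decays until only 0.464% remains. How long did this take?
t = t½ × log₂(N₀/N) = 851.1 minutes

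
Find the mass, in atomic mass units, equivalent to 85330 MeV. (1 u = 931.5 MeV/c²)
m = E/c² = 91.6 u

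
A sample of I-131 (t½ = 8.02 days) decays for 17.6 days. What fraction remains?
N/N₀ = (1/2)^(t/t½) = 0.2185 = 21.8%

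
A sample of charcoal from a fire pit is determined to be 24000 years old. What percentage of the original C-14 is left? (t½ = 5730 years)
N/N₀ = (1/2)^(t/t½) = 0.05485 = 5.48%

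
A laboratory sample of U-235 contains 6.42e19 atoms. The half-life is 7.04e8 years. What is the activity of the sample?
A = λN = 6.321e10 decays/year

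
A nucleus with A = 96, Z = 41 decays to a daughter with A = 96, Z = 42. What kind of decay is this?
ΔA = 0, ΔZ = +1 ⇒ beta-minus decay (β⁻)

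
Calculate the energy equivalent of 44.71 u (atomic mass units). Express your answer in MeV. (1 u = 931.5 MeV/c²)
E = mc² = 41650 MeV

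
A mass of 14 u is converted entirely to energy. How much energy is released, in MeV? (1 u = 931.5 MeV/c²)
E = mc² = 13040 MeV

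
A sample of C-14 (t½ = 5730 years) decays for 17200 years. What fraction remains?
N/N₀ = (1/2)^(t/t½) = 0.1248 = 12.5%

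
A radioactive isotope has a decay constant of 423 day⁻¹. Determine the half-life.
t½ = ln(2)/λ = 0.001639 days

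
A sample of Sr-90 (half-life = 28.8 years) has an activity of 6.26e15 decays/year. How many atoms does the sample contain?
N = A/λ = 2.601e17 atoms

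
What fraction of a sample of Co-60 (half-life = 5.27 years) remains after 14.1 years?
N/N₀ = (1/2)^(t/t½) = 0.1565 = 15.7%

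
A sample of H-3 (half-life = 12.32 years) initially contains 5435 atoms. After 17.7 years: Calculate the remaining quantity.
N = N₀(1/2)^(t/t½) = 2008 atoms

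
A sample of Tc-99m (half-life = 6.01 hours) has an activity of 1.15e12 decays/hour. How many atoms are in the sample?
N = A/λ = 9.971e12 atoms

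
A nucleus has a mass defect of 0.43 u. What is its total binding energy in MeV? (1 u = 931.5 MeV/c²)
B.E. = Δm × 931.5 = 400.5 MeV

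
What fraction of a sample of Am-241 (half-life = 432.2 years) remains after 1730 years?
N/N₀ = (1/2)^(t/t½) = 0.06238 = 6.24%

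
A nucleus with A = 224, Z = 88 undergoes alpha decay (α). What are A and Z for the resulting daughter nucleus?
Daughter: A = 220, Z = 86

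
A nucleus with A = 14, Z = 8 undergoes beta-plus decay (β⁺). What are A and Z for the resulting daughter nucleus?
Daughter: A = 14, Z = 7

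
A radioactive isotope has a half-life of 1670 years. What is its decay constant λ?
λ = ln(2)/t½ = 4.151e-4 year⁻¹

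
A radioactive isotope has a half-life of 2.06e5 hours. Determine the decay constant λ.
λ = ln(2)/t½ = 3.365e-6 hour⁻¹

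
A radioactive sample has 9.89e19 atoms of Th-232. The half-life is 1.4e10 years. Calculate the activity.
A = λN = 4.897e9 decays/year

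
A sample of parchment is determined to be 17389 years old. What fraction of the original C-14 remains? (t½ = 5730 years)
N/N₀ = (1/2)^(t/t½) = 0.122 = 12.2%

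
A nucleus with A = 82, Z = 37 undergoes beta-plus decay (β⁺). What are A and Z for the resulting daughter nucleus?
Daughter: A = 82, Z = 36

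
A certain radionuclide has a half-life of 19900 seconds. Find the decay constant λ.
λ = ln(2)/t½ = 3.483e-5 second⁻¹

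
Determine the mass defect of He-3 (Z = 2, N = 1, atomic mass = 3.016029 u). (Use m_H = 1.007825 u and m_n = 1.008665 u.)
Δm = Z·m_H + N·m_n − M = 0.008286 u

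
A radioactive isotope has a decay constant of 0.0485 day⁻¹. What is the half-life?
t½ = ln(2)/λ = 14.29 days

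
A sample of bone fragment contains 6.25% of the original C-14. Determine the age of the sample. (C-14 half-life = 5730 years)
Age = t½ × log₂(1/ratio) = 22920 years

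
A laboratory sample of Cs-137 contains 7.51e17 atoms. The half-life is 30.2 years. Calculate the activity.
A = λN = 1.724e16 decays/year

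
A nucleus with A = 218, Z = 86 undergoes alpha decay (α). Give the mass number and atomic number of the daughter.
Daughter: A = 214, Z = 84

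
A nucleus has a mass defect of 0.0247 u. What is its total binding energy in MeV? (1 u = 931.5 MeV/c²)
B.E. = Δm × 931.5 = 23.01 MeV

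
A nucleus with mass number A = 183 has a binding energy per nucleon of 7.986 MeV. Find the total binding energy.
B.E. = 7.986 × 183 = 1461 MeV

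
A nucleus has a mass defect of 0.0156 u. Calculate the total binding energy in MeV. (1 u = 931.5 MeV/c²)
B.E. = Δm × 931.5 = 14.53 MeV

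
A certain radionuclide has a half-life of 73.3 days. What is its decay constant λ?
λ = ln(2)/t½ = 0.009456 day⁻¹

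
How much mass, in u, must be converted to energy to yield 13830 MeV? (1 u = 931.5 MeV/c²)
m = E/c² = 14.85 u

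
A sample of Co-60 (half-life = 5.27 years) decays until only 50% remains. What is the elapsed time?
t = t½ × log₂(N₀/N) = 5.27 years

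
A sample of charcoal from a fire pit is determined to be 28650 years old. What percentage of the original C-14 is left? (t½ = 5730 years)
N/N₀ = (1/2)^(t/t½) = 0.03125 = 3.12%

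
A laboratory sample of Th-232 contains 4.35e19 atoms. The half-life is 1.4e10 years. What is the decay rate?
A = λN = 2.154e9 decays/year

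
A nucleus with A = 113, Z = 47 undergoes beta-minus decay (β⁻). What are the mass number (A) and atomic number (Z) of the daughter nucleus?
Daughter: A = 113, Z = 48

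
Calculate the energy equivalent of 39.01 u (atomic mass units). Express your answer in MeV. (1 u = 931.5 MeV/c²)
E = mc² = 36340 MeV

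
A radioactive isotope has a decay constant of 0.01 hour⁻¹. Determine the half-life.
t½ = ln(2)/λ = 69.31 hours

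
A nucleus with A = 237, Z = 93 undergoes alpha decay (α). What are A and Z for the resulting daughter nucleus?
Daughter: A = 233, Z = 91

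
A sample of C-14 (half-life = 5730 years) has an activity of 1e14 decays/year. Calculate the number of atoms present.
N = A/λ = 8.267e17 atoms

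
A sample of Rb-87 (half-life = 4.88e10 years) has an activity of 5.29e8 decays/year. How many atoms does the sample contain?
N = A/λ = 3.724e19 atoms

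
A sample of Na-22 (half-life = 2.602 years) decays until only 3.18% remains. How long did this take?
t = t½ × log₂(N₀/N) = 12.94 years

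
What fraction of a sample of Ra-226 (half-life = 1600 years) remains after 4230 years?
N/N₀ = (1/2)^(t/t½) = 0.16 = 16%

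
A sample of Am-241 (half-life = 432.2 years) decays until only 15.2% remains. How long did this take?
t = t½ × log₂(N₀/N) = 1175 years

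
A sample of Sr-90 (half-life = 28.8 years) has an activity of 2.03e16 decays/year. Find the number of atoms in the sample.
N = A/λ = 8.435e17 atoms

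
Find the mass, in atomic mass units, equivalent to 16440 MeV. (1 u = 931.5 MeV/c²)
m = E/c² = 17.65 u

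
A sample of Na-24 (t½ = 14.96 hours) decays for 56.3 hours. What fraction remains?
N/N₀ = (1/2)^(t/t½) = 0.07364 = 7.36%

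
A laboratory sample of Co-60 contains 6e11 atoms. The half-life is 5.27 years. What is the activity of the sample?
A = λN = 7.892e10 decays/year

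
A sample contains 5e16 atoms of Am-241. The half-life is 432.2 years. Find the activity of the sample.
A = λN = 8.019e13 decays/year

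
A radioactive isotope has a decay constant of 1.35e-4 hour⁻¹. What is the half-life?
t½ = ln(2)/λ = 5134 hours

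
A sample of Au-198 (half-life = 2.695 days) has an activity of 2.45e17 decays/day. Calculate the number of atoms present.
N = A/λ = 9.526e17 atoms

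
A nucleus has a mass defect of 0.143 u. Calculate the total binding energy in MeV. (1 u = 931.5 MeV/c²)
B.E. = Δm × 931.5 = 133.2 MeV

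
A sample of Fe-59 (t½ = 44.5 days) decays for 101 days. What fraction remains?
N/N₀ = (1/2)^(t/t½) = 0.2074 = 20.7%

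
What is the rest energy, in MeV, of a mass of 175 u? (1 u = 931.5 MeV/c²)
E = mc² = 1.63e5 MeV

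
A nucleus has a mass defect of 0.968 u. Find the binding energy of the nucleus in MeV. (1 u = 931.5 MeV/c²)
B.E. = Δm × 931.5 = 901.7 MeV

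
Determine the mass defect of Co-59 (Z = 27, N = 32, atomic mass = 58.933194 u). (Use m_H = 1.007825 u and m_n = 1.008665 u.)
Δm = Z·m_H + N·m_n − M = 0.5554 u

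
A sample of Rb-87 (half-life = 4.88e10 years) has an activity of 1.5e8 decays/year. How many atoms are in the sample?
N = A/λ = 1.056e19 atoms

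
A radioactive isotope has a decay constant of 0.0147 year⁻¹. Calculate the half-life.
t½ = ln(2)/λ = 47.15 years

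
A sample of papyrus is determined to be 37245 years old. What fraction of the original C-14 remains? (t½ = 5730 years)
N/N₀ = (1/2)^(t/t½) = 0.01105 = 1.1%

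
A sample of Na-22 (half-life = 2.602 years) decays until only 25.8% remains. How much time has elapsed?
t = t½ × log₂(N₀/N) = 5.086 years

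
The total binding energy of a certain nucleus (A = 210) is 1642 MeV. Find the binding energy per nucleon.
B.E./A = 1642/210 = 7.819 MeV/nucleon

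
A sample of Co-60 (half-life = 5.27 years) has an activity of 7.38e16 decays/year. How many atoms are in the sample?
N = A/λ = 5.611e17 atoms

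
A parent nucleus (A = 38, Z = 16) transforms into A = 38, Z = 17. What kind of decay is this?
ΔA = 0, ΔZ = +1 ⇒ beta-minus decay (β⁻)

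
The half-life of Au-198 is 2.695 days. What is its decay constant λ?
λ = ln(2)/t½ = 0.2572 day⁻¹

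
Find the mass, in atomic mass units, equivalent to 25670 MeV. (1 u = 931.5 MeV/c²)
m = E/c² = 27.56 u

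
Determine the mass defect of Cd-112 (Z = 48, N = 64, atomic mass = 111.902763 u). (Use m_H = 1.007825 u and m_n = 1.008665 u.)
Δm = Z·m_H + N·m_n − M = 1.027 u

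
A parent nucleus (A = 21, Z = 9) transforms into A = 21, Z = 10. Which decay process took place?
ΔA = 0, ΔZ = +1 ⇒ beta-minus decay (β⁻)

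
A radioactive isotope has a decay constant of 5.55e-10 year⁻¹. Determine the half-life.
t½ = ln(2)/λ = 1.249e9 years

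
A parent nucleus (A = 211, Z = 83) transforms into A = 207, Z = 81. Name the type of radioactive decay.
ΔA = -4, ΔZ = -2 ⇒ alpha decay (α)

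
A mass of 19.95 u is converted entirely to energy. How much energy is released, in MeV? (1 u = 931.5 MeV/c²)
E = mc² = 18580 MeV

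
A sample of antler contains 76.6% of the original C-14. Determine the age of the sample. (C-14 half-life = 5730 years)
Age = t½ × log₂(1/ratio) = 2204 years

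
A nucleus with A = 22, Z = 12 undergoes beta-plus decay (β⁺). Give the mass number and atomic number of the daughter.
Daughter: A = 22, Z = 11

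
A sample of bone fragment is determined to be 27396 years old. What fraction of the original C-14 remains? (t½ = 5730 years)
N/N₀ = (1/2)^(t/t½) = 0.03637 = 3.64%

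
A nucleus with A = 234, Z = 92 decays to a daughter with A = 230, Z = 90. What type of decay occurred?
ΔA = -4, ΔZ = -2 ⇒ alpha decay (α)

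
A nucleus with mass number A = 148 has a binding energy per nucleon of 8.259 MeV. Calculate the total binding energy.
B.E. = 8.259 × 148 = 1222 MeV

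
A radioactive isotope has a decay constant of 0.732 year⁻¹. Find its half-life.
t½ = ln(2)/λ = 0.9469 years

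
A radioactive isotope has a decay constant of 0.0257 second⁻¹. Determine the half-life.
t½ = ln(2)/λ = 26.97 seconds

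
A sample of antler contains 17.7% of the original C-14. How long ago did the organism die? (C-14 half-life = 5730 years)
Age = t½ × log₂(1/ratio) = 14310 years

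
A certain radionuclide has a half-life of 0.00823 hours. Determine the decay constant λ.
λ = ln(2)/t½ = 84.22 hour⁻¹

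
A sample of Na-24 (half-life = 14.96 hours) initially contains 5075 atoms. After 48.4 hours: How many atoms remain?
N = N₀(1/2)^(t/t½) = 538.9 atoms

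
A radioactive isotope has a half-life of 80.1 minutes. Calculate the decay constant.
λ = ln(2)/t½ = 0.008654 minute⁻¹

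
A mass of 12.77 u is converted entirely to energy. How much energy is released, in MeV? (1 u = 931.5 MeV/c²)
E = mc² = 11900 MeV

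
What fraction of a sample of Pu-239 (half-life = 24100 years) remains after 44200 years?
N/N₀ = (1/2)^(t/t½) = 0.2805 = 28%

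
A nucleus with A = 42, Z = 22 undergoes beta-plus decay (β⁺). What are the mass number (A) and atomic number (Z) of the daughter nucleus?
Daughter: A = 42, Z = 21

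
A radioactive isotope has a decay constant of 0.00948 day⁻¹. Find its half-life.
t½ = ln(2)/λ = 73.12 days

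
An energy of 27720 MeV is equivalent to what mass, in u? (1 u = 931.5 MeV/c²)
m = E/c² = 29.76 u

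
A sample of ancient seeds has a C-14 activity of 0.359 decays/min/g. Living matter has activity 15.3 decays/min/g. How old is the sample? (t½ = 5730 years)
Age = t½ × log₂(A₀/A) = 31020 years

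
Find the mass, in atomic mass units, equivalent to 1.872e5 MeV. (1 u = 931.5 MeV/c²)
m = E/c² = 201 u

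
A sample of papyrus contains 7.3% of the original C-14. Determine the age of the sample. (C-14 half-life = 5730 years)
Age = t½ × log₂(1/ratio) = 21640 years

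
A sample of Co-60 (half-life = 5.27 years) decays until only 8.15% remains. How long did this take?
t = t½ × log₂(N₀/N) = 19.06 years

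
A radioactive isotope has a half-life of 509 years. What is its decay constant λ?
λ = ln(2)/t½ = 0.001362 year⁻¹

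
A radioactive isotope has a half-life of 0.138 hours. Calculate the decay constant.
λ = ln(2)/t½ = 5.023 hour⁻¹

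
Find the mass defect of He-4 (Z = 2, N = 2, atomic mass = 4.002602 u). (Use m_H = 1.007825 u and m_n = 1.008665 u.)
Δm = Z·m_H + N·m_n − M = 0.03038 u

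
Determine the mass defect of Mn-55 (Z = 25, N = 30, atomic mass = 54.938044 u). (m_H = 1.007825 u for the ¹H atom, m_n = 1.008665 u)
Δm = Z·m_H + N·m_n − M = 0.5175 u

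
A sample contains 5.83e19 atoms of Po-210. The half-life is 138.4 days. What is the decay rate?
A = λN = 2.92e17 decays/day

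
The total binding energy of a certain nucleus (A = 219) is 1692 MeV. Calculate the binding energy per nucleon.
B.E./A = 1692/219 = 7.726 MeV/nucleon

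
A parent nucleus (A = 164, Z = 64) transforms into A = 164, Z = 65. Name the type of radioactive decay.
ΔA = 0, ΔZ = +1 ⇒ beta-minus decay (β⁻)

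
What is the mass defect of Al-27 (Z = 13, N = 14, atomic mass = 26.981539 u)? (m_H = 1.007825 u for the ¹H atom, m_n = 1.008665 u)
Δm = Z·m_H + N·m_n − M = 0.2415 u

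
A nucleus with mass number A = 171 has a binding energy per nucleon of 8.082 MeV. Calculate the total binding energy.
B.E. = 8.082 × 171 = 1382 MeV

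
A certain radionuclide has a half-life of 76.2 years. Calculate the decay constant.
λ = ln(2)/t½ = 0.009096 year⁻¹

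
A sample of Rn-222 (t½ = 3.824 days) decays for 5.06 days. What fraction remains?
N/N₀ = (1/2)^(t/t½) = 0.3996 = 40%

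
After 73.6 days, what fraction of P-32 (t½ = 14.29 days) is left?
N/N₀ = (1/2)^(t/t½) = 0.02816 = 2.82%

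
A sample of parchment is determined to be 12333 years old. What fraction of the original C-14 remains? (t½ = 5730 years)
N/N₀ = (1/2)^(t/t½) = 0.2249 = 22.5%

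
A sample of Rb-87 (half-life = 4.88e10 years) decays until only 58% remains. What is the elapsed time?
t = t½ × log₂(N₀/N) = 3.835e10 years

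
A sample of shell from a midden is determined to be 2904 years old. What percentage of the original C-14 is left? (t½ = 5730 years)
N/N₀ = (1/2)^(t/t½) = 0.7038 = 70.4%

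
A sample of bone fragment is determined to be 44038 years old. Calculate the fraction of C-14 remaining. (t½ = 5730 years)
N/N₀ = (1/2)^(t/t½) = 0.004858 = 0.486%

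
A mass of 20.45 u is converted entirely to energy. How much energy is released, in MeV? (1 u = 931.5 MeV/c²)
E = mc² = 19050 MeV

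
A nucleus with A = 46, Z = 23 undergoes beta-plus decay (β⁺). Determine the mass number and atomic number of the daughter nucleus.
Daughter: A = 46, Z = 22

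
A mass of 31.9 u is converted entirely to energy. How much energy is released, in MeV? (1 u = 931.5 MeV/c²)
E = mc² = 29710 MeV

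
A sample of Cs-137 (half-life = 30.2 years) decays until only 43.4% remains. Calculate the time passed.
t = t½ × log₂(N₀/N) = 36.37 years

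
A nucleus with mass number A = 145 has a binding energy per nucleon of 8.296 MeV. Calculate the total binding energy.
B.E. = 8.296 × 145 = 1203 MeV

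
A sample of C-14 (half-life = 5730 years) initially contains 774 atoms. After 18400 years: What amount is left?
N = N₀(1/2)^(t/t½) = 83.58 atoms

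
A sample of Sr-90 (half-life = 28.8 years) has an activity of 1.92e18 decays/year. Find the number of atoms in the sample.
N = A/λ = 7.978e19 atoms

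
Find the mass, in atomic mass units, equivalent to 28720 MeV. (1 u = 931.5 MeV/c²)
m = E/c² = 30.83 u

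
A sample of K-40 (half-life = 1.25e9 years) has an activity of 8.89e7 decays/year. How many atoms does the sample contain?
N = A/λ = 1.603e17 atoms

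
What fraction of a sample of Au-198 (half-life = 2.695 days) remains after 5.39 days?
N/N₀ = (1/2)^(t/t½) = 0.25 = 25%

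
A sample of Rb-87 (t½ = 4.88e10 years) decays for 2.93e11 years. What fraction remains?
N/N₀ = (1/2)^(t/t½) = 0.01558 = 1.56%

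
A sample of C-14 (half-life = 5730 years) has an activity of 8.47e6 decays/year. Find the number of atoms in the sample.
N = A/λ = 7.002e10 atoms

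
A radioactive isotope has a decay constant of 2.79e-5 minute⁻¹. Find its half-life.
t½ = ln(2)/λ = 24840 minutes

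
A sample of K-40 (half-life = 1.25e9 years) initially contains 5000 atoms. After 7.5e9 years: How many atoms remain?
N = N₀(1/2)^(t/t½) = 78.12 atoms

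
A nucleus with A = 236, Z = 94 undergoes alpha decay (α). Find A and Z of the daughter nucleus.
Daughter: A = 232, Z = 92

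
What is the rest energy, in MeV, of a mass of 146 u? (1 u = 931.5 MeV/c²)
E = mc² = 1.36e5 MeV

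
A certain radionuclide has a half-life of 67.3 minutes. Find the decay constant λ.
λ = ln(2)/t½ = 0.0103 minute⁻¹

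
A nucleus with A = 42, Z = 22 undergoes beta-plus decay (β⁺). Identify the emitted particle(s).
β⁺: positron (e⁺) + neutrino (νₑ)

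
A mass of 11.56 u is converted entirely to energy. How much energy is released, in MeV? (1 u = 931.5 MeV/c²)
E = mc² = 10770 MeV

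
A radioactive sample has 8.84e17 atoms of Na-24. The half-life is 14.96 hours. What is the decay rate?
A = λN = 4.096e16 decays/hour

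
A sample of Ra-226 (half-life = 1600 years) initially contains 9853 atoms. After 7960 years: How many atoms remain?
N = N₀(1/2)^(t/t½) = 313.3 atoms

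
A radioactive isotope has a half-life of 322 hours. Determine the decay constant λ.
λ = ln(2)/t½ = 0.002153 hour⁻¹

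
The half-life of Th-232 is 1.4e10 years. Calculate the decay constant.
λ = ln(2)/t½ = 4.951e-11 year⁻¹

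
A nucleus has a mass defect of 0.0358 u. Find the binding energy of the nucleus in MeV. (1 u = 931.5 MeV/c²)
B.E. = Δm × 931.5 = 33.35 MeV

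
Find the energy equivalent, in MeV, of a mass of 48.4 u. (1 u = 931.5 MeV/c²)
E = mc² = 45080 MeV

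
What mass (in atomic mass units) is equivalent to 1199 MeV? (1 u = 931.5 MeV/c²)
m = E/c² = 1.287 u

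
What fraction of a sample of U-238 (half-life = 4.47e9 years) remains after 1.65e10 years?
N/N₀ = (1/2)^(t/t½) = 0.07741 = 7.74%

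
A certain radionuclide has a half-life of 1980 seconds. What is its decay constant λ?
λ = ln(2)/t½ = 3.501e-4 second⁻¹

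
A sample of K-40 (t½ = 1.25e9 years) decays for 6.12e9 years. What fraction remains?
N/N₀ = (1/2)^(t/t½) = 0.03359 = 3.36%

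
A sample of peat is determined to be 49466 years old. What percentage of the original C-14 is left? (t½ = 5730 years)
N/N₀ = (1/2)^(t/t½) = 0.002519 = 0.252%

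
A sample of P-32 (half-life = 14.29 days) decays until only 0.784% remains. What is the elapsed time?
t = t½ × log₂(N₀/N) = 99.96 days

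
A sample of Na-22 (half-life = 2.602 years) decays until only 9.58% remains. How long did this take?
t = t½ × log₂(N₀/N) = 8.805 years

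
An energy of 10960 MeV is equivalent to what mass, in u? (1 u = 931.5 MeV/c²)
m = E/c² = 11.77 u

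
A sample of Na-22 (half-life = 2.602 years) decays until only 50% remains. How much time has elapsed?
t = t½ × log₂(N₀/N) = 2.602 years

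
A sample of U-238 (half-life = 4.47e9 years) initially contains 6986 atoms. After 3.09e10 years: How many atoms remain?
N = N₀(1/2)^(t/t½) = 57.98 atoms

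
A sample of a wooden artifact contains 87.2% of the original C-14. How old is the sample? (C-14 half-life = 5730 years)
Age = t½ × log₂(1/ratio) = 1132 years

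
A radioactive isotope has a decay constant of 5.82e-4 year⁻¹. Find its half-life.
t½ = ln(2)/λ = 1191 years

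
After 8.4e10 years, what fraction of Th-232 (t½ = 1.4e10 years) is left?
N/N₀ = (1/2)^(t/t½) = 0.01562 = 1.56%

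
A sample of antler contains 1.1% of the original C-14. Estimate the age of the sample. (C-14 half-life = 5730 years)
Age = t½ × log₂(1/ratio) = 37280 years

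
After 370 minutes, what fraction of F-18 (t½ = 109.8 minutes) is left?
N/N₀ = (1/2)^(t/t½) = 0.09674 = 9.67%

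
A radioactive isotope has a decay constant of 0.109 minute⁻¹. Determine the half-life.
t½ = ln(2)/λ = 6.359 minutes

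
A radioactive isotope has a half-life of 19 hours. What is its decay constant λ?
λ = ln(2)/t½ = 0.03648 hour⁻¹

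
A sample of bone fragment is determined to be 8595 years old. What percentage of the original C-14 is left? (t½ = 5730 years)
N/N₀ = (1/2)^(t/t½) = 0.3536 = 35.4%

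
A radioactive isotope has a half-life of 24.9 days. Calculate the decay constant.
λ = ln(2)/t½ = 0.02784 day⁻¹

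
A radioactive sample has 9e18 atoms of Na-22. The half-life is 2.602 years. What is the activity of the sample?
A = λN = 2.398e18 decays/year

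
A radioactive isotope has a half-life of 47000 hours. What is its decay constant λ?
λ = ln(2)/t½ = 1.475e-5 hour⁻¹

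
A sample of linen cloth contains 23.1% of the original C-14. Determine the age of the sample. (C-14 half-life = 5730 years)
Age = t½ × log₂(1/ratio) = 12110 years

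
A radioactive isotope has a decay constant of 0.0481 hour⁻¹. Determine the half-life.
t½ = ln(2)/λ = 14.41 hours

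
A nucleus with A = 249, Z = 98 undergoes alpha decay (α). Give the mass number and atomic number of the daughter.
Daughter: A = 245, Z = 96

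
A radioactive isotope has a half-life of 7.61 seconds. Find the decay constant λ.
λ = ln(2)/t½ = 0.09108 second⁻¹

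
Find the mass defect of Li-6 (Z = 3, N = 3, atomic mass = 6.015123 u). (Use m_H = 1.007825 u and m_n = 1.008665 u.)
Δm = Z·m_H + N·m_n − M = 0.03435 u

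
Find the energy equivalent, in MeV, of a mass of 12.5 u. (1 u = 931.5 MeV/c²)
E = mc² = 11640 MeV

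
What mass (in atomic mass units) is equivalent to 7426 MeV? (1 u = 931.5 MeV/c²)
m = E/c² = 7.972 u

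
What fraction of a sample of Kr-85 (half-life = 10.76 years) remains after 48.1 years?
N/N₀ = (1/2)^(t/t½) = 0.04511 = 4.51%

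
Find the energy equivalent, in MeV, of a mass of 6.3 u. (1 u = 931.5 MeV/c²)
E = mc² = 5868 MeV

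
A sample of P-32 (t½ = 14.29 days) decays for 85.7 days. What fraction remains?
N/N₀ = (1/2)^(t/t½) = 0.01566 = 1.57%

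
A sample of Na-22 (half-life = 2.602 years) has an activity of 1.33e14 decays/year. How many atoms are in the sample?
N = A/λ = 4.993e14 atoms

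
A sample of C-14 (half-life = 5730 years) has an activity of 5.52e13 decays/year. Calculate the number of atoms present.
N = A/λ = 4.563e17 atoms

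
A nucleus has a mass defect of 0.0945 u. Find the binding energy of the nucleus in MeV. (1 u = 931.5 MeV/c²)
B.E. = Δm × 931.5 = 88.03 MeV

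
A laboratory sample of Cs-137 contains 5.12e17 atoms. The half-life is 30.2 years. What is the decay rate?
A = λN = 1.175e16 decays/year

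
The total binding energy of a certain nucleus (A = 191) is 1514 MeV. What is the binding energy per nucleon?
B.E./A = 1514/191 = 7.927 MeV/nucleon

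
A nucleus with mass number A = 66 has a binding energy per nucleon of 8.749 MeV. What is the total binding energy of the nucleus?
B.E. = 8.749 × 66 = 577.4 MeV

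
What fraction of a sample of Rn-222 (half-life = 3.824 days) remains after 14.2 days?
N/N₀ = (1/2)^(t/t½) = 0.07624 = 7.62%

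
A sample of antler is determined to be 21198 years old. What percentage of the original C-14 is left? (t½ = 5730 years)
N/N₀ = (1/2)^(t/t½) = 0.07697 = 7.7%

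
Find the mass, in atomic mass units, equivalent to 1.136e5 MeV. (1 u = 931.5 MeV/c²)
m = E/c² = 122 u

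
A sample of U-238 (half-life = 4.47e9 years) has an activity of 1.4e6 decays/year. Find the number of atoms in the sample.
N = A/λ = 9.028e15 atoms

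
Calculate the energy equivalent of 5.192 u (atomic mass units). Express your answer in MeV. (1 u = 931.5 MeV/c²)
E = mc² = 4836 MeV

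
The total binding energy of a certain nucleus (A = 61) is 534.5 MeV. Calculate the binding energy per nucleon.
B.E./A = 534.5/61 = 8.762 MeV/nucleon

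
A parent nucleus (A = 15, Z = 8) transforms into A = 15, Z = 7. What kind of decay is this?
ΔA = 0, ΔZ = -1 ⇒ beta-plus decay (β⁺) or electron capture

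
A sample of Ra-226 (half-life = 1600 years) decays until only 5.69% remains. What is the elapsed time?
t = t½ × log₂(N₀/N) = 6617 years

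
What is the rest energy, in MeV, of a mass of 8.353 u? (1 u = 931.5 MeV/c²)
E = mc² = 7781 MeV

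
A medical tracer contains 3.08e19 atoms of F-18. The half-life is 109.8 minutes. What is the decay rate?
A = λN = 1.944e17 decays/minute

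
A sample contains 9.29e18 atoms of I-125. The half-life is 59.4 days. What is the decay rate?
A = λN = 1.084e17 decays/day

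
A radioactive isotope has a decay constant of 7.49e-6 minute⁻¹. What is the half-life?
t½ = ln(2)/λ = 92540 minutes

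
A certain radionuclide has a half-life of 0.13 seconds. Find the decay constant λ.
λ = ln(2)/t½ = 5.332 second⁻¹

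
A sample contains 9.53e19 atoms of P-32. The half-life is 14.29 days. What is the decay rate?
A = λN = 4.623e18 decays/day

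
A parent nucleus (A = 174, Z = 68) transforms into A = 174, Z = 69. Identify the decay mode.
ΔA = 0, ΔZ = +1 ⇒ beta-minus decay (β⁻)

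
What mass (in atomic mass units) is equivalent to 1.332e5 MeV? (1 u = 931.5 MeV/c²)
m = E/c² = 143 u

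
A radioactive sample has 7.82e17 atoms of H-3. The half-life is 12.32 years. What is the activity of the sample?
A = λN = 4.4e16 decays/year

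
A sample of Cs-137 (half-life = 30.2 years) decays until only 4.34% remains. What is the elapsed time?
t = t½ × log₂(N₀/N) = 136.7 years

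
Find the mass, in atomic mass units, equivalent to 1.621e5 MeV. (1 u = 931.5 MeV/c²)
m = E/c² = 174 u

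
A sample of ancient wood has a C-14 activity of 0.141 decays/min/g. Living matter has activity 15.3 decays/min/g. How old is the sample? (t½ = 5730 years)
Age = t½ × log₂(A₀/A) = 38740 years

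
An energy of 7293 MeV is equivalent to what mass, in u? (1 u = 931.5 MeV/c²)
m = E/c² = 7.829 u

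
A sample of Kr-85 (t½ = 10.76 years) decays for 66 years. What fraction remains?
N/N₀ = (1/2)^(t/t½) = 0.01424 = 1.42%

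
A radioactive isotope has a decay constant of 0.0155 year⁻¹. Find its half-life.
t½ = ln(2)/λ = 44.72 years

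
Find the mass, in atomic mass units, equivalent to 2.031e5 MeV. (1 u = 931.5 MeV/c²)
m = E/c² = 218 u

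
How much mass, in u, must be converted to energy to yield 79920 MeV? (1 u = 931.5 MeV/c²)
m = E/c² = 85.8 u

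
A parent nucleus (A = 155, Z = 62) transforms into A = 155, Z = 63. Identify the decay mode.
ΔA = 0, ΔZ = +1 ⇒ beta-minus decay (β⁻)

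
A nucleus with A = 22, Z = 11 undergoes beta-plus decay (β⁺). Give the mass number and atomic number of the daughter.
Daughter: A = 22, Z = 10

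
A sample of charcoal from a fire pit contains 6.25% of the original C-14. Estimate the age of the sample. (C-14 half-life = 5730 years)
Age = t½ × log₂(1/ratio) = 22920 years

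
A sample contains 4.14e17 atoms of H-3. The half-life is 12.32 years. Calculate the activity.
A = λN = 2.329e16 decays/year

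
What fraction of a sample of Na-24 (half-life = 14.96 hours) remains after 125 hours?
N/N₀ = (1/2)^(t/t½) = 0.003053 = 0.305%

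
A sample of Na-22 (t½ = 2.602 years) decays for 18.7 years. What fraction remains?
N/N₀ = (1/2)^(t/t½) = 0.006864 = 0.686%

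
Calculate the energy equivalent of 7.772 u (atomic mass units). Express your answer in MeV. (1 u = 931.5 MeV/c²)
E = mc² = 7240 MeV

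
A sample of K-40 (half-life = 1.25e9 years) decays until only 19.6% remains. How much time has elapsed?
t = t½ × log₂(N₀/N) = 2.939e9 years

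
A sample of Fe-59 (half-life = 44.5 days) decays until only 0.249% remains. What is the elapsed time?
t = t½ × log₂(N₀/N) = 384.9 days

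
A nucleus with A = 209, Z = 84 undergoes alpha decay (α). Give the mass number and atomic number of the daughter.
Daughter: A = 205, Z = 82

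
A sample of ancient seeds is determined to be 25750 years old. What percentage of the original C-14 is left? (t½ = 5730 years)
N/N₀ = (1/2)^(t/t½) = 0.04438 = 4.44%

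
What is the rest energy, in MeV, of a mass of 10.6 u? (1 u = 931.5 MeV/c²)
E = mc² = 9874 MeV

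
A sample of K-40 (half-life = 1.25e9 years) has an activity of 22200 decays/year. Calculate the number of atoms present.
N = A/λ = 4.003e13 atoms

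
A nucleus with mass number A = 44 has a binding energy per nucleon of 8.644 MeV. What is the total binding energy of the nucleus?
B.E. = 8.644 × 44 = 380.3 MeV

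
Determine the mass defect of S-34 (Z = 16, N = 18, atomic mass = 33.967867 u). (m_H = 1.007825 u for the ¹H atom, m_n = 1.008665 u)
Δm = Z·m_H + N·m_n − M = 0.3133 u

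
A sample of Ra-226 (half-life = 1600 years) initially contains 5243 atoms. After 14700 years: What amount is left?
N = N₀(1/2)^(t/t½) = 8.992 atoms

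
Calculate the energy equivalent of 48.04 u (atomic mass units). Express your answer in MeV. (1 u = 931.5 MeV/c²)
E = mc² = 44750 MeV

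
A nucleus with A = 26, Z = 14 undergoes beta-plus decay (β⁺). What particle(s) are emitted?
β⁺: positron (e⁺) + neutrino (νₑ)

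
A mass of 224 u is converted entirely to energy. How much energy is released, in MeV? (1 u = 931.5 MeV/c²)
E = mc² = 2.087e5 MeV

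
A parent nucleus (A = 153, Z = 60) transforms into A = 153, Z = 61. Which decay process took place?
ΔA = 0, ΔZ = +1 ⇒ beta-minus decay (β⁻)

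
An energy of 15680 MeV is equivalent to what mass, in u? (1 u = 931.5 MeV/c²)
m = E/c² = 16.83 u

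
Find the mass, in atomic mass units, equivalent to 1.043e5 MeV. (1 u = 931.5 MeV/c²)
m = E/c² = 112 u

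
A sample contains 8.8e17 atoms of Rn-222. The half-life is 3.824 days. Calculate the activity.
A = λN = 1.595e17 decays/day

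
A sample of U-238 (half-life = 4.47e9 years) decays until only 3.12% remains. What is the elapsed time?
t = t½ × log₂(N₀/N) = 2.236e10 years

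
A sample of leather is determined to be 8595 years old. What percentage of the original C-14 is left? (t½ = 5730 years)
N/N₀ = (1/2)^(t/t½) = 0.3536 = 35.4%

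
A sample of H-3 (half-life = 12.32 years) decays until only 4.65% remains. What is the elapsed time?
t = t½ × log₂(N₀/N) = 54.54 years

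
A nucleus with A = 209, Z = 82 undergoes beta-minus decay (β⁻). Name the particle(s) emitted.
β⁻: electron (e⁻) + antineutrino (ν̄ₑ)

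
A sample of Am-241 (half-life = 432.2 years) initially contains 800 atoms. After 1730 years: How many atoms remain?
N = N₀(1/2)^(t/t½) = 49.9 atoms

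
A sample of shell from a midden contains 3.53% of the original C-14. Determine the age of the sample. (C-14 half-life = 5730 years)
Age = t½ × log₂(1/ratio) = 27640 years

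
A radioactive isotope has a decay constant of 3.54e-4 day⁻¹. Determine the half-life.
t½ = ln(2)/λ = 1958 days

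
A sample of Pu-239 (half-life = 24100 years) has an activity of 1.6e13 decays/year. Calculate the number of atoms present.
N = A/λ = 5.563e17 atoms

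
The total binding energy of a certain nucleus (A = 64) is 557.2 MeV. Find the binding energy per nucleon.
B.E./A = 557.2/64 = 8.706 MeV/nucleon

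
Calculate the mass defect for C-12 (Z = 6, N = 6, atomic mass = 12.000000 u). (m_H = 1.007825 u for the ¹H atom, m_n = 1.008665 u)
Δm = Z·m_H + N·m_n − M = 0.09894 u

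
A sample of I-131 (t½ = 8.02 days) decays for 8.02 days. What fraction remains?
N/N₀ = (1/2)^(t/t½) = 0.5 = 50%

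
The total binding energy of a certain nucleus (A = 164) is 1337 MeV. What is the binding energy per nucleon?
B.E./A = 1337/164 = 8.152 MeV/nucleon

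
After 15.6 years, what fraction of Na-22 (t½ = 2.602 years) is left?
N/N₀ = (1/2)^(t/t½) = 0.01568 = 1.57%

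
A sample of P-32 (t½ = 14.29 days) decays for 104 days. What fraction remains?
N/N₀ = (1/2)^(t/t½) = 0.006444 = 0.644%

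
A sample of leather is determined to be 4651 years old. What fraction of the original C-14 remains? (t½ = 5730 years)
N/N₀ = (1/2)^(t/t½) = 0.5697 = 57%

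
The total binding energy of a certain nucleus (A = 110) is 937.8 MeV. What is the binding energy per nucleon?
B.E./A = 937.8/110 = 8.525 MeV/nucleon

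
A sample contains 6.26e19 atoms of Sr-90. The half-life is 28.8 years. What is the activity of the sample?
A = λN = 1.507e18 decays/year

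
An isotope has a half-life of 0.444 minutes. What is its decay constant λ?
λ = ln(2)/t½ = 1.561 minute⁻¹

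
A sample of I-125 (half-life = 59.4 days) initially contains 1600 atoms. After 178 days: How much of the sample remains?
N = N₀(1/2)^(t/t½) = 200.5 atoms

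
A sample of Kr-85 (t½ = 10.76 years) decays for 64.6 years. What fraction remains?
N/N₀ = (1/2)^(t/t½) = 0.01558 = 1.56%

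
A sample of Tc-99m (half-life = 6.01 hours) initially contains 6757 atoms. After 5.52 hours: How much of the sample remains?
N = N₀(1/2)^(t/t½) = 3575 atoms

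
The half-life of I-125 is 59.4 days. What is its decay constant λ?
λ = ln(2)/t½ = 0.01167 day⁻¹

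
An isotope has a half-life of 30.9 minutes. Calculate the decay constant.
λ = ln(2)/t½ = 0.02243 minute⁻¹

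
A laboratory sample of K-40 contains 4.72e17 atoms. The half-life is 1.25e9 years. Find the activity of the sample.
A = λN = 2.617e8 decays/year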